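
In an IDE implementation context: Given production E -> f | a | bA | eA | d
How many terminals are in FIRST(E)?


Production: E -> f | a | bA | eA | d
Examining each alternative for leading terminals:
  E -> f : first terminal = 'f'
  E -> a : first terminal = 'a'
  E -> bA : first terminal = 'b'
  E -> eA : first terminal = 'e'
  E -> d : first terminal = 'd'
FIRST(E) = {a, b, d, e, f}
Count: 5

5


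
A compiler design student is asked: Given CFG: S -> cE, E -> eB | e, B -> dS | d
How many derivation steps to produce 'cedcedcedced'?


Grammar: S -> cE, E -> eB | e, B -> dS | d
Deriving 'cedcedcedced':
Step 1: S -> cE => cE
Step 2: E -> eB => ceB
Step 3: B -> dS => cedS
Step 4: S -> cE => cedcE
Step 5: E -> eB => cedceB
Step 6: B -> dS => cedcedS
Step 7: S -> cE => cedcedcE
Step 8: E -> eB => cedcedceB
Step 9: B -> dS => cedcedcedS
Step 10: S -> cE => cedcedcedcE
Step 11: E -> eB => cedcedcedceB
Step 12: B -> d => cedcedcedced
Total derivation steps: 12

12


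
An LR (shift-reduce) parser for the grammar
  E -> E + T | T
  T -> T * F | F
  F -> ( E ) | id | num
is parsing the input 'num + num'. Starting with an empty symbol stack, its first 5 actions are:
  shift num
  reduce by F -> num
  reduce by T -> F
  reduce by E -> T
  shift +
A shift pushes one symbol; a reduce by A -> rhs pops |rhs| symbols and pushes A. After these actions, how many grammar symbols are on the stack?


Tracking the symbol stack through each action:
  Action 1: shift 'num' : push -> stack = [num] (size 1)
  Action 2: reduce by F -> num : pop 1, push F -> stack = [F] (size 1)
  Action 3: reduce by T -> F : pop 1, push T -> stack = [T] (size 1)
  Action 4: reduce by E -> T : pop 1, push E -> stack = [E] (size 1)
  Action 5: shift '+' : push -> stack = [E, +] (size 2)
Final stack size: 2

2


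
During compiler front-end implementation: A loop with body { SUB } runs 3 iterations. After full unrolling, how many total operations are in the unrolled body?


Loop body operations: SUB (1 op per iteration)
Unrolling 3 iterations:
  Iteration 1: SUB (1 ops)
  Iteration 2: SUB (1 ops)
  Iteration 3: SUB (1 ops)
Total: 3 iterations * 1 ops/iter = 3 operations

3


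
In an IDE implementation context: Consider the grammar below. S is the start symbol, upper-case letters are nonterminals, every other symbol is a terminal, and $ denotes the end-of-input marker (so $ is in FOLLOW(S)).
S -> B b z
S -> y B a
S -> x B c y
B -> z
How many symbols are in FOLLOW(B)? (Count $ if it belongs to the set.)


S is the start symbol and does not occur in any rule body, so FOLLOW(S) = {$}.
Examining every occurrence of B in a rule body:
  S -> B b z : B is followed by terminal 'b' -> add 'b'
  S -> y B a : B is followed by terminal 'a' -> add 'a'
  S -> x B c y : B is followed by terminal 'c' -> add 'c'
  B -> z : B does not occur in the body -> contributes nothing
FOLLOW(B) = {a, b, c}
Count: 3

3


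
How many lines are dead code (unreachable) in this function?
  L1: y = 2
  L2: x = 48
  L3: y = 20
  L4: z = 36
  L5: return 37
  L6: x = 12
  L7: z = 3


Analyzing control flow:
  L1: reachable (before return)
  L2: reachable (before return)
  L3: reachable (before return)
  L4: reachable (before return)
  L5: reachable (return statement)
  L6: DEAD (after return at L5)
  L7: DEAD (after return at L5)
Return at L5, total lines = 7
Dead lines: L6 through L7
Count: 2

2


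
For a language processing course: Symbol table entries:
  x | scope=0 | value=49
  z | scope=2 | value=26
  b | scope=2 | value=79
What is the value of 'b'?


Searching symbol table for 'b':
  x | scope=0 | value=49
  z | scope=2 | value=26
  b | scope=2 | value=79 <- MATCH
Found 'b' at scope 2 with value 79

79


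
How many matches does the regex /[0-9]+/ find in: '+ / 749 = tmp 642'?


Pattern: /[0-9]+/ (int literals)
Input: '+ / 749 = tmp 642'
Scanning for matches:
  Match 1: '749'
  Match 2: '642'
Total matches: 2

2


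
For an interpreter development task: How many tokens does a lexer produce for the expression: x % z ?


Scanning 'x % z'
Token 1: 'x' -> identifier
Token 2: '%' -> operator
Token 3: 'z' -> identifier
Total tokens: 3

3


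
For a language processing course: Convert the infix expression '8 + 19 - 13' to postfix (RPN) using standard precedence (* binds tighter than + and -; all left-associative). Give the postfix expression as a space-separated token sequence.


Applying the shunting-yard algorithm:
  Operand 8 -> output
  Push '+' onto operator stack -> op-stack: [+]
  Operand 19 -> output
  See '-' (prec 1); top '+' (prec 1) >= it -> pop '+' to output
  Push '-' onto operator stack -> op-stack: [-]
  Operand 13 -> output
  End of input: pop '-' to output
Postfix result: 8 19 + 13 -

8 19 + 13 -


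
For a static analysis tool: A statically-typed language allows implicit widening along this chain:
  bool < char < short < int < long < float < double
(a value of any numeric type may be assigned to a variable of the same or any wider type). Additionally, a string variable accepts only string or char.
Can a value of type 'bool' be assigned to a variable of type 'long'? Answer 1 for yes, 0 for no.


Target variable type: long
Source value type: bool
Numeric ranks: bool=0, long=4
Widening allowed iff rank(source) <= rank(target): 0 <= 4? Yes
Result: 1

1


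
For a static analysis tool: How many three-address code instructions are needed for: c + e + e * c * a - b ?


Expression: c + e + e * c * a - b
Generating three-address code (respecting * over +/- precedence):
  Instruction 1: t1 = e * c
  Instruction 2: t2 = t1 * a
  Instruction 3: t3 = c + e
  Instruction 4: t4 = t3 + t2
  Instruction 5: t5 = t4 - b
Total instructions: 5

5


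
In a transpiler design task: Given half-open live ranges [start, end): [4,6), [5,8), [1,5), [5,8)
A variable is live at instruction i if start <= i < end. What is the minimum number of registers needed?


Live ranges:
  Var0: [4, 6)
  Var1: [5, 8)
  Var2: [1, 5)
  Var3: [5, 8)
Sweep-line events (position, delta, active):
  pos=1 start -> active=1
  pos=4 start -> active=2
  pos=5 end -> active=1
  pos=5 start -> active=2
  pos=5 start -> active=3
  pos=6 end -> active=2
  pos=8 end -> active=1
  pos=8 end -> active=0
Maximum simultaneous active: 3
Minimum registers needed: 3

3


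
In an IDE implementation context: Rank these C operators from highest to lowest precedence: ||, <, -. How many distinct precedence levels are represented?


Looking up precedence for each operator:
  || -> precedence 1
  < -> precedence 4
  - -> precedence 5
Sorted highest to lowest: -, <, ||
Distinct precedence values: [5, 4, 1]
Number of distinct levels: 3

3


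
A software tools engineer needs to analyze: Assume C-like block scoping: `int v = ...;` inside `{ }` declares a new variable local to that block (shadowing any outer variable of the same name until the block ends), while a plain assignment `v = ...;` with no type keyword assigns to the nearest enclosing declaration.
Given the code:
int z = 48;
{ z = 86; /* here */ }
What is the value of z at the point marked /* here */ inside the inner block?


Analyzing scoping rules:
Outer scope: declares z = 48
Inner block: 'z = 86;' has no type keyword, so it is an assignment to the outer z (no shadowing)
Inside the block, after the assignment -> 86
Result: 86

86


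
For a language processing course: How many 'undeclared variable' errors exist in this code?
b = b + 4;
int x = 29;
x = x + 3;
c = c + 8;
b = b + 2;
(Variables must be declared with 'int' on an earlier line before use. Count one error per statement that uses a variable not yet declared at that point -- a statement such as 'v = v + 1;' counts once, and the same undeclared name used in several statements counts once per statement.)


Scanning code line by line:
  Line 1: use 'b' -> ERROR (undeclared)
  Line 2: declare 'x' -> declared = ['x']
  Line 3: use 'x' -> OK (declared)
  Line 4: use 'c' -> ERROR (undeclared)
  Line 5: use 'b' -> ERROR (undeclared)
Total undeclared variable errors: 3

3


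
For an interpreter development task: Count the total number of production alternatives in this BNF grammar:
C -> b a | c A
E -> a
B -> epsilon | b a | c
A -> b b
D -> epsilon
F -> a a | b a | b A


Counting alternatives per rule:
  C: 2 alternative(s)
  E: 1 alternative(s)
  B: 3 alternative(s)
  A: 1 alternative(s)
  D: 1 alternative(s)
  F: 3 alternative(s)
Sum: 2 + 1 + 3 + 1 + 1 + 3 = 11

11


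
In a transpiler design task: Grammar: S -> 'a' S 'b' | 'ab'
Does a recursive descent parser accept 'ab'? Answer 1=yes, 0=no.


Grammar accepts strings of the form a^n b^n (n >= 1)
Word: 'ab'
Counting: 1 a's and 1 b's
Check: 1 == 1? Yes
Derivation (S -> aSb applied 0 time(s), then S -> ab): S => ab
Accepted

1


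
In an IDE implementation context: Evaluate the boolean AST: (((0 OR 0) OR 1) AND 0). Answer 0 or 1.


Step 1: Evaluate inner node
  0 OR 0 = 0
Step 2: Evaluate next node
  0 OR 1 = 1
Step 3: Evaluate root node
  1 AND 0 = 0

0


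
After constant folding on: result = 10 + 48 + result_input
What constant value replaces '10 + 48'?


Identifying constant sub-expression:
  Original: result = 10 + 48 + result_input
  10 and 48 are both compile-time constants
  Evaluating: 10 + 48 = 58
  After folding: result = 58 + result_input

58


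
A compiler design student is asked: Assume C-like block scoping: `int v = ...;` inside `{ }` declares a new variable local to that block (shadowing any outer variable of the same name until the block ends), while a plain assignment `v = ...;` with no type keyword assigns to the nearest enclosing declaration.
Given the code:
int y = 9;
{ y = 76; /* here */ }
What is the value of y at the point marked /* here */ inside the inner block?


Analyzing scoping rules:
Outer scope: declares y = 9
Inner block: 'y = 76;' has no type keyword, so it is an assignment to the outer y (no shadowing)
Inside the block, after the assignment -> 76
Result: 76

76


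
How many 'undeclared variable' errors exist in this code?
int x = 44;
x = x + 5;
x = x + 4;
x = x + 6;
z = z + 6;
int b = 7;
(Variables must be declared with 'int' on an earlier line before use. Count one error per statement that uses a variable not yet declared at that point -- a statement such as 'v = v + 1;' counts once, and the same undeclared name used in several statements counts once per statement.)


Scanning code line by line:
  Line 1: declare 'x' -> declared = ['x']
  Line 2: use 'x' -> OK (declared)
  Line 3: use 'x' -> OK (declared)
  Line 4: use 'x' -> OK (declared)
  Line 5: use 'z' -> ERROR (undeclared)
  Line 6: declare 'b' -> declared = ['b', 'x']
Total undeclared variable errors: 1

1


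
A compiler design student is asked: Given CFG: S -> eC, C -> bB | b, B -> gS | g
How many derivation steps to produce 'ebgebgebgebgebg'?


Grammar: S -> eC, C -> bB | b, B -> gS | g
Deriving 'ebgebgebgebgebg':
Step 1: S -> eC => eC
Step 2: C -> bB => ebB
Step 3: B -> gS => ebgS
Step 4: S -> eC => ebgeC
Step 5: C -> bB => ebgebB
Step 6: B -> gS => ebgebgS
Step 7: S -> eC => ebgebgeC
Step 8: C -> bB => ebgebgebB
Step 9: B -> gS => ebgebgebgS
Step 10: S -> eC => ebgebgebgeC
Step 11: C -> bB => ebgebgebgebB
Step 12: B -> gS => ebgebgebgebgS
Step 13: S -> eC => ebgebgebgebgeC
Step 14: C -> bB => ebgebgebgebgebB
Step 15: B -> g => ebgebgebgebgebg
Total derivation steps: 15

15


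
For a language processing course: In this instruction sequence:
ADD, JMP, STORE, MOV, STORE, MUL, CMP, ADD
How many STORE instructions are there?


Scanning instruction sequence for STORE:
  Position 1: ADD
  Position 2: JMP
  Position 3: STORE <- MATCH
  Position 4: MOV
  Position 5: STORE <- MATCH
  Position 6: MUL
  Position 7: CMP
  Position 8: ADD
Matches at positions: [3, 5]
Total STORE count: 2

2


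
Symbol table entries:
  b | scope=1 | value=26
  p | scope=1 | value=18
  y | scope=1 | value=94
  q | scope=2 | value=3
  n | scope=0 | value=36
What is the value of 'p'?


Searching symbol table for 'p':
  b | scope=1 | value=26
  p | scope=1 | value=18 <- MATCH
  y | scope=1 | value=94
  q | scope=2 | value=3
  n | scope=0 | value=36
Found 'p' at scope 1 with value 18

18


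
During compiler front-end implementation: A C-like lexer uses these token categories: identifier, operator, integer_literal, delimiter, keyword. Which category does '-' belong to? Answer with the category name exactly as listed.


Token: '-'
Checking categories:
  identifier: no
  integer_literal: no
  operator: YES
  keyword: no
  delimiter: no
Category: operator

operator


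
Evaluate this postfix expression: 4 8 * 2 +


Processing tokens left to right:
Push 4, Push 8
Pop 4 and 8, compute 4 * 8 = 32, push 32
Push 2
Pop 32 and 2, compute 32 + 2 = 34, push 34
Stack result: 34

34


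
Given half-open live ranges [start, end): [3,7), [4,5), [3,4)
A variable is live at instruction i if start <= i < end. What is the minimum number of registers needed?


Live ranges:
  Var0: [3, 7)
  Var1: [4, 5)
  Var2: [3, 4)
Sweep-line events (position, delta, active):
  pos=3 start -> active=1
  pos=3 start -> active=2
  pos=4 end -> active=1
  pos=4 start -> active=2
  pos=5 end -> active=1
  pos=7 end -> active=0
Maximum simultaneous active: 2
Minimum registers needed: 2

2


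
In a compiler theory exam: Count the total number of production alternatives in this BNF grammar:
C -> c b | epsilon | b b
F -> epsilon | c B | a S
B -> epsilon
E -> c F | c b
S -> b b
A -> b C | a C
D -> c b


Counting alternatives per rule:
  C: 3 alternative(s)
  F: 3 alternative(s)
  B: 1 alternative(s)
  E: 2 alternative(s)
  S: 1 alternative(s)
  A: 2 alternative(s)
  D: 1 alternative(s)
Sum: 3 + 3 + 1 + 2 + 1 + 2 + 1 = 13

13


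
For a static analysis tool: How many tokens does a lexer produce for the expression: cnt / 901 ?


Scanning 'cnt / 901'
Token 1: 'cnt' -> identifier
Token 2: '/' -> operator
Token 3: '901' -> integer_literal
Total tokens: 3

3


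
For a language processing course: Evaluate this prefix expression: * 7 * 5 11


Parsing prefix expression: * 7 * 5 11
Step 1: Innermost operation '* 5 11'
  5 * 11 = 55
Step 2: Outer operation '* 7 [55]'
  7 * 55 = 385

385


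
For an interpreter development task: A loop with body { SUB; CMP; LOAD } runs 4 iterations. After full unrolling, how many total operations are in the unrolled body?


Loop body operations: SUB, CMP, LOAD (3 ops per iteration)
Unrolling 4 iterations:
  Iteration 1: SUB, CMP, LOAD (3 ops)
  Iteration 2: SUB, CMP, LOAD (3 ops)
  Iteration 3: SUB, CMP, LOAD (3 ops)
  Iteration 4: SUB, CMP, LOAD (3 ops)
Total: 4 iterations * 3 ops/iter = 12 operations

12


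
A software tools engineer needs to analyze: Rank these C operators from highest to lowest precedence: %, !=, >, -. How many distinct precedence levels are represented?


Looking up precedence for each operator:
  % -> precedence 6
  != -> precedence 3
  > -> precedence 4
  - -> precedence 5
Sorted highest to lowest: %, -, >, !=
Distinct precedence values: [6, 5, 4, 3]
Number of distinct levels: 4

4


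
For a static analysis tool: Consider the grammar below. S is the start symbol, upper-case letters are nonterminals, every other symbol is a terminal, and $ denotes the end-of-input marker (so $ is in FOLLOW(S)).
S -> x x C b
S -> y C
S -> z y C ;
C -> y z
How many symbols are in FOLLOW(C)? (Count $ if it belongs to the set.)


S is the start symbol and does not occur in any rule body, so FOLLOW(S) = {$}.
Examining every occurrence of C in a rule body:
  S -> x x C b : C is followed by terminal 'b' -> add 'b'
  S -> y C : C is at the right end -> add FOLLOW(S) = {$}
  S -> z y C ; : C is followed by terminal ';' -> add ';'
  C -> y z : C does not occur in the body -> contributes nothing
FOLLOW(C) = {;, b, $}
Count: 3

3


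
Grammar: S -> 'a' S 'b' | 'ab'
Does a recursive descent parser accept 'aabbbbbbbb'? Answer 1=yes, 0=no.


Grammar accepts strings of the form a^n b^n (n >= 1)
Word: 'aabbbbbbbb'
Counting: 2 a's and 8 b's
Check: 2 == 8? No
Mismatch: a-count != b-count
Rejected

0


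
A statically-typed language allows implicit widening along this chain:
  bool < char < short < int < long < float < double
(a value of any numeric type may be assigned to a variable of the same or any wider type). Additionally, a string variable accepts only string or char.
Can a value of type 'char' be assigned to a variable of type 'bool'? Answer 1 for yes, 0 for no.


Target variable type: bool
Source value type: char
Numeric ranks: char=1, bool=0
Widening allowed iff rank(source) <= rank(target): 1 <= 0? No
Result: 0

0


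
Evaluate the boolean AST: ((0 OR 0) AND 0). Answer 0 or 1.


Step 1: Evaluate inner node
  0 OR 0 = 0
Step 2: Evaluate root node
  0 AND 0 = 0

0


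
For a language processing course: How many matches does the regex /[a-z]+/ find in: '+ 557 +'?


Pattern: /[a-z]+/ (identifiers)
Input: '+ 557 +'
Scanning for matches:
Total matches: 0

0


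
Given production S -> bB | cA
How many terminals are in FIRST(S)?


Production: S -> bB | cA
Examining each alternative for leading terminals:
  S -> bB : first terminal = 'b'
  S -> cA : first terminal = 'c'
FIRST(S) = {b, c}
Count: 2

2


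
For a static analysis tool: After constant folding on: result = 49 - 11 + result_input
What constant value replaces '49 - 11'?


Identifying constant sub-expression:
  Original: result = 49 - 11 + result_input
  49 and 11 are both compile-time constants
  Evaluating: 49 - 11 = 38
  After folding: result = 38 + result_input

38


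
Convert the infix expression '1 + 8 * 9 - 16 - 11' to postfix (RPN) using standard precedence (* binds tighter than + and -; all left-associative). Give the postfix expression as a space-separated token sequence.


Applying the shunting-yard algorithm:
  Operand 1 -> output
  Push '+' onto operator stack -> op-stack: [+]
  Operand 8 -> output
  Push '*' onto operator stack -> op-stack: [+, *]
  Operand 9 -> output
  See '-' (prec 1); top '*' (prec 2) >= it -> pop '*' to output
  See '-' (prec 1); top '+' (prec 1) >= it -> pop '+' to output
  Push '-' onto operator stack -> op-stack: [-]
  Operand 16 -> output
  See '-' (prec 1); top '-' (prec 1) >= it -> pop '-' to output
  Push '-' onto operator stack -> op-stack: [-]
  Operand 11 -> output
  End of input: pop '-' to output
Postfix result: 1 8 9 * + 16 - 11 -

1 8 9 * + 16 - 11 -


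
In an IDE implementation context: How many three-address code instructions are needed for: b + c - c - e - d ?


Expression: b + c - c - e - d
Generating three-address code (respecting * over +/- precedence):
  Instruction 1: t1 = b + c
  Instruction 2: t2 = t1 - c
  Instruction 3: t3 = t2 - e
  Instruction 4: t4 = t3 - d
Total instructions: 4

4


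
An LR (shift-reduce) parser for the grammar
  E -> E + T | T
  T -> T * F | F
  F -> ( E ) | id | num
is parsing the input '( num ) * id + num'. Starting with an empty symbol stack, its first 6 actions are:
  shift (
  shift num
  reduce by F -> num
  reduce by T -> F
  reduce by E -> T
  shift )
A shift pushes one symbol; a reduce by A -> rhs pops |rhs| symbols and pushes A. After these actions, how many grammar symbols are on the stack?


Tracking the symbol stack through each action:
  Action 1: shift '(' : push -> stack = [(] (size 1)
  Action 2: shift 'num' : push -> stack = [(, num] (size 2)
  Action 3: reduce by F -> num : pop 1, push F -> stack = [(, F] (size 2)
  Action 4: reduce by T -> F : pop 1, push T -> stack = [(, T] (size 2)
  Action 5: reduce by E -> T : pop 1, push E -> stack = [(, E] (size 2)
  Action 6: shift ')' : push -> stack = [(, E, )] (size 3)
Final stack size: 3

3


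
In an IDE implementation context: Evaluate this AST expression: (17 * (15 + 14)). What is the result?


Expression: (17 * (15 + 14))
Evaluating step by step:
  15 + 14 = 29
  17 * 29 = 493
Result: 493

493


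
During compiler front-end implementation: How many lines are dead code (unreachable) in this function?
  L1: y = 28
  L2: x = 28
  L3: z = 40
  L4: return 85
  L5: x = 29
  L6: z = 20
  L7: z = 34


Analyzing control flow:
  L1: reachable (before return)
  L2: reachable (before return)
  L3: reachable (before return)
  L4: reachable (return statement)
  L5: DEAD (after return at L4)
  L6: DEAD (after return at L4)
  L7: DEAD (after return at L4)
Return at L4, total lines = 7
Dead lines: L5 through L7
Count: 3

3


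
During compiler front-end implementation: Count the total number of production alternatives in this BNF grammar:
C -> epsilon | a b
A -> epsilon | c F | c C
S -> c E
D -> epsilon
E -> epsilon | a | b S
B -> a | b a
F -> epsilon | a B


Counting alternatives per rule:
  C: 2 alternative(s)
  A: 3 alternative(s)
  S: 1 alternative(s)
  D: 1 alternative(s)
  E: 3 alternative(s)
  B: 2 alternative(s)
  F: 2 alternative(s)
Sum: 2 + 3 + 1 + 1 + 3 + 2 + 2 = 14

14


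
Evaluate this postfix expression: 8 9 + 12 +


Processing tokens left to right:
Push 8, Push 9
Pop 8 and 9, compute 8 + 9 = 17, push 17
Push 12
Pop 17 and 12, compute 17 + 12 = 29, push 29
Stack result: 29

29


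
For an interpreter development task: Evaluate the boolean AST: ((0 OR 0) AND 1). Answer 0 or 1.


Step 1: Evaluate inner node
  0 OR 0 = 0
Step 2: Evaluate root node
  0 AND 1 = 0

0


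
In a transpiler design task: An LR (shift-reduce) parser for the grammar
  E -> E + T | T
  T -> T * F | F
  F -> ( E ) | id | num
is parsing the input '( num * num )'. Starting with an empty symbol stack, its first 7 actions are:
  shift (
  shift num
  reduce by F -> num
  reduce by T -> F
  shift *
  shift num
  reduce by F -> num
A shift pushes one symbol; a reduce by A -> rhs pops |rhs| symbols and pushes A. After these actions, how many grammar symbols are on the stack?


Tracking the symbol stack through each action:
  Action 1: shift '(' : push -> stack = [(] (size 1)
  Action 2: shift 'num' : push -> stack = [(, num] (size 2)
  Action 3: reduce by F -> num : pop 1, push F -> stack = [(, F] (size 2)
  Action 4: reduce by T -> F : pop 1, push T -> stack = [(, T] (size 2)
  Action 5: shift '*' : push -> stack = [(, T, *] (size 3)
  Action 6: shift 'num' : push -> stack = [(, T, *, num] (size 4)
  Action 7: reduce by F -> num : pop 1, push F -> stack = [(, T, *, F] (size 4)
Final stack size: 4

4


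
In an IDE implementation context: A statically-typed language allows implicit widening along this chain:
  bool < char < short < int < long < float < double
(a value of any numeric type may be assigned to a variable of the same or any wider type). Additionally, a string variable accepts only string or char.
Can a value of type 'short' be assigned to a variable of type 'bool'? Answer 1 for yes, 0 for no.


Target variable type: bool
Source value type: short
Numeric ranks: short=2, bool=0
Widening allowed iff rank(source) <= rank(target): 2 <= 0? No
Result: 0

0


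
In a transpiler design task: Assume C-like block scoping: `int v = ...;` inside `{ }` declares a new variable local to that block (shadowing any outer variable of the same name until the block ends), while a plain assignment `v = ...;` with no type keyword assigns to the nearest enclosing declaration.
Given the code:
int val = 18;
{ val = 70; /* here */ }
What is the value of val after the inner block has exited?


Analyzing scoping rules:
Outer scope: declares val = 18
Inner block: 'val = 70;' has no type keyword, so it is an assignment to the outer val (no shadowing)
The assignment changed the outer variable itself, so the new value persists after the block -> 70
Result: 70

70


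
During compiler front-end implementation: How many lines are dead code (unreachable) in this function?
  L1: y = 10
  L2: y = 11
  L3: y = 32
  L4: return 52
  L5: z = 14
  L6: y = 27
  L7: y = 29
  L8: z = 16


Analyzing control flow:
  L1: reachable (before return)
  L2: reachable (before return)
  L3: reachable (before return)
  L4: reachable (return statement)
  L5: DEAD (after return at L4)
  L6: DEAD (after return at L4)
  L7: DEAD (after return at L4)
  L8: DEAD (after return at L4)
Return at L4, total lines = 8
Dead lines: L5 through L8
Count: 4

4


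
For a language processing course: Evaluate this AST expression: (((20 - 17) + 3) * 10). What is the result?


Expression: (((20 - 17) + 3) * 10)
Evaluating step by step:
  20 - 17 = 3
  3 + 3 = 6
  6 * 10 = 60
Result: 60

60


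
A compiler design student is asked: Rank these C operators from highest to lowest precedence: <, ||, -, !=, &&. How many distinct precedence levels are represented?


Looking up precedence for each operator:
  < -> precedence 4
  || -> precedence 1
  - -> precedence 5
  != -> precedence 3
  && -> precedence 2
Sorted highest to lowest: -, <, !=, &&, ||
Distinct precedence values: [5, 4, 3, 2, 1]
Number of distinct levels: 5

5


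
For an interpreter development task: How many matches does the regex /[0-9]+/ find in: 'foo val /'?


Pattern: /[0-9]+/ (int literals)
Input: 'foo val /'
Scanning for matches:
Total matches: 0

0


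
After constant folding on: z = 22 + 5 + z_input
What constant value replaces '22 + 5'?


Identifying constant sub-expression:
  Original: z = 22 + 5 + z_input
  22 and 5 are both compile-time constants
  Evaluating: 22 + 5 = 27
  After folding: z = 27 + z_input

27


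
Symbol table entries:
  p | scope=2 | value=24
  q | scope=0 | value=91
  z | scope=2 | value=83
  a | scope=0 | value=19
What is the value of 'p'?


Searching symbol table for 'p':
  p | scope=2 | value=24 <- MATCH
  q | scope=0 | value=91
  z | scope=2 | value=83
  a | scope=0 | value=19
Found 'p' at scope 2 with value 24

24


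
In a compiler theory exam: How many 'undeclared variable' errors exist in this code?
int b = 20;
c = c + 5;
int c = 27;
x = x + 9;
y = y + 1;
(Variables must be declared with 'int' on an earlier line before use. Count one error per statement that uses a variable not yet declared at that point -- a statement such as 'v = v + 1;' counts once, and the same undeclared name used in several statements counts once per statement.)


Scanning code line by line:
  Line 1: declare 'b' -> declared = ['b']
  Line 2: use 'c' -> ERROR (undeclared)
  Line 3: declare 'c' -> declared = ['b', 'c']
  Line 4: use 'x' -> ERROR (undeclared)
  Line 5: use 'y' -> ERROR (undeclared)
Total undeclared variable errors: 3

3


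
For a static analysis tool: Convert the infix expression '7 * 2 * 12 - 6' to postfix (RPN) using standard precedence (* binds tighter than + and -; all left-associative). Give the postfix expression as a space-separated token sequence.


Applying the shunting-yard algorithm:
  Operand 7 -> output
  Push '*' onto operator stack -> op-stack: [*]
  Operand 2 -> output
  See '*' (prec 2); top '*' (prec 2) >= it -> pop '*' to output
  Push '*' onto operator stack -> op-stack: [*]
  Operand 12 -> output
  See '-' (prec 1); top '*' (prec 2) >= it -> pop '*' to output
  Push '-' onto operator stack -> op-stack: [-]
  Operand 6 -> output
  End of input: pop '-' to output
Postfix result: 7 2 * 12 * 6 -

7 2 * 12 * 6 -


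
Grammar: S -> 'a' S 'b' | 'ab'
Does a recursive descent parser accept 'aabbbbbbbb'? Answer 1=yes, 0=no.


Grammar accepts strings of the form a^n b^n (n >= 1)
Word: 'aabbbbbbbb'
Counting: 2 a's and 8 b's
Check: 2 == 8? No
Mismatch: a-count != b-count
Rejected

0


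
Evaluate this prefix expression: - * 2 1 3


Parsing prefix expression: - * 2 1 3
Step 1: Innermost operation '* 2 1'
  2 * 1 = 2
Step 2: Outer operation '- [2] 3'
  2 - 3 = -1

-1


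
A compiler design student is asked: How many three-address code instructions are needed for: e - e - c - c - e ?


Expression: e - e - c - c - e
Generating three-address code (respecting * over +/- precedence):
  Instruction 1: t1 = e - e
  Instruction 2: t2 = t1 - c
  Instruction 3: t3 = t2 - c
  Instruction 4: t4 = t3 - e
Total instructions: 4

4


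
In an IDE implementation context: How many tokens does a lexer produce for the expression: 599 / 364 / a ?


Scanning '599 / 364 / a'
Token 1: '599' -> integer_literal
Token 2: '/' -> operator
Token 3: '364' -> integer_literal
Token 4: '/' -> operator
Token 5: 'a' -> identifier
Total tokens: 5

5


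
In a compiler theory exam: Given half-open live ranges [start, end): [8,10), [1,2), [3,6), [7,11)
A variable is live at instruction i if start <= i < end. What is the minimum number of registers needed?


Live ranges:
  Var0: [8, 10)
  Var1: [1, 2)
  Var2: [3, 6)
  Var3: [7, 11)
Sweep-line events (position, delta, active):
  pos=1 start -> active=1
  pos=2 end -> active=0
  pos=3 start -> active=1
  pos=6 end -> active=0
  pos=7 start -> active=1
  pos=8 start -> active=2
  pos=10 end -> active=1
  pos=11 end -> active=0
Maximum simultaneous active: 2
Minimum registers needed: 2

2


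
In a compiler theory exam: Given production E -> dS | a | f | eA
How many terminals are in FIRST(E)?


Production: E -> dS | a | f | eA
Examining each alternative for leading terminals:
  E -> dS : first terminal = 'd'
  E -> a : first terminal = 'a'
  E -> f : first terminal = 'f'
  E -> eA : first terminal = 'e'
FIRST(E) = {a, d, e, f}
Count: 4

4


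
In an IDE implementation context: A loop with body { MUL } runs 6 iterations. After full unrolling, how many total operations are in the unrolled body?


Loop body operations: MUL (1 op per iteration)
Unrolling 6 iterations:
  Iteration 1: MUL (1 ops)
  Iteration 2: MUL (1 ops)
  Iteration 3: MUL (1 ops)
  Iteration 4: MUL (1 ops)
  Iteration 5: MUL (1 ops)
  Iteration 6: MUL (1 ops)
Total: 6 iterations * 1 ops/iter = 6 operations

6


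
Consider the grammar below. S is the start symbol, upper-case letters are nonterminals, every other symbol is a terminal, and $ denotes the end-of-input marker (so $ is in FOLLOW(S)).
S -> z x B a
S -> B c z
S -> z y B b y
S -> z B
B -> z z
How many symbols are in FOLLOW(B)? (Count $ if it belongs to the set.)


S is the start symbol and does not occur in any rule body, so FOLLOW(S) = {$}.
Examining every occurrence of B in a rule body:
  S -> z x B a : B is followed by terminal 'a' -> add 'a'
  S -> B c z : B is followed by terminal 'c' -> add 'c'
  S -> z y B b y : B is followed by terminal 'b' -> add 'b'
  S -> z B : B is at the right end -> add FOLLOW(S) = {$}
  B -> z z : B does not occur in the body -> contributes nothing
FOLLOW(B) = {a, b, c, $}
Count: 4

4


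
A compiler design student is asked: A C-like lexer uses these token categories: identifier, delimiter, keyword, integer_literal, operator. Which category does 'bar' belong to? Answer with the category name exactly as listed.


Token: 'bar'
Checking categories:
  identifier: YES
  integer_literal: no
  operator: no
  keyword: no
  delimiter: no
Category: identifier

identifier


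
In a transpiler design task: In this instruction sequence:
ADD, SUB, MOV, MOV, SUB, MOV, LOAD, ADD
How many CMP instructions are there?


Scanning instruction sequence for CMP:
  Position 1: ADD
  Position 2: SUB
  Position 3: MOV
  Position 4: MOV
  Position 5: SUB
  Position 6: MOV
  Position 7: LOAD
  Position 8: ADD
Matches at positions: []
Total CMP count: 0

0


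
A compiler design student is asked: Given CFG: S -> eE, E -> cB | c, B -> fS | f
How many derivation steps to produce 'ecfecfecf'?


Grammar: S -> eE, E -> cB | c, B -> fS | f
Deriving 'ecfecfecf':
Step 1: S -> eE => eE
Step 2: E -> cB => ecB
Step 3: B -> fS => ecfS
Step 4: S -> eE => ecfeE
Step 5: E -> cB => ecfecB
Step 6: B -> fS => ecfecfS
Step 7: S -> eE => ecfecfeE
Step 8: E -> cB => ecfecfecB
Step 9: B -> f => ecfecfecf
Total derivation steps: 9

9


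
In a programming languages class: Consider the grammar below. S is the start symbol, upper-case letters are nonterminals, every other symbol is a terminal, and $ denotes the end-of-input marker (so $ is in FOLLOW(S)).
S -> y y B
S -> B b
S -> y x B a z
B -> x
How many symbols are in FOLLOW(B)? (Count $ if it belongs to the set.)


S is the start symbol and does not occur in any rule body, so FOLLOW(S) = {$}.
Examining every occurrence of B in a rule body:
  S -> y y B : B is at the right end -> add FOLLOW(S) = {$}
  S -> B b : B is followed by terminal 'b' -> add 'b'
  S -> y x B a z : B is followed by terminal 'a' -> add 'a'
  B -> x : B does not occur in the body -> contributes nothing
FOLLOW(B) = {a, b, $}
Count: 3

3


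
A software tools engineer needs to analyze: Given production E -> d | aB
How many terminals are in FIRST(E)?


Production: E -> d | aB
Examining each alternative for leading terminals:
  E -> d : first terminal = 'd'
  E -> aB : first terminal = 'a'
FIRST(E) = {a, d}
Count: 2

2


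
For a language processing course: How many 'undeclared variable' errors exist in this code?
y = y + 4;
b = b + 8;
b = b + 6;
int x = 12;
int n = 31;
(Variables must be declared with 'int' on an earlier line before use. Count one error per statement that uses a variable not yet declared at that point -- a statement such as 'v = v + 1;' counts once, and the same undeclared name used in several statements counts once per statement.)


Scanning code line by line:
  Line 1: use 'y' -> ERROR (undeclared)
  Line 2: use 'b' -> ERROR (undeclared)
  Line 3: use 'b' -> ERROR (undeclared)
  Line 4: declare 'x' -> declared = ['x']
  Line 5: declare 'n' -> declared = ['n', 'x']
Total undeclared variable errors: 3

3


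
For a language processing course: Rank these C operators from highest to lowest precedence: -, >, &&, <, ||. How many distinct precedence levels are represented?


Looking up precedence for each operator:
  - -> precedence 5
  > -> precedence 4
  && -> precedence 2
  < -> precedence 4
  || -> precedence 1
Sorted highest to lowest: -, >, <, &&, ||
Distinct precedence values: [5, 4, 2, 1]
Number of distinct levels: 4

4


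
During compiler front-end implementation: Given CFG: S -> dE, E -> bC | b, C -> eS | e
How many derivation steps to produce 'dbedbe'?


Grammar: S -> dE, E -> bC | b, C -> eS | e
Deriving 'dbedbe':
Step 1: S -> dE => dE
Step 2: E -> bC => dbC
Step 3: C -> eS => dbeS
Step 4: S -> dE => dbedE
Step 5: E -> bC => dbedbC
Step 6: C -> e => dbedbe
Total derivation steps: 6

6


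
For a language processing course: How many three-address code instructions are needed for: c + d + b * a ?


Expression: c + d + b * a
Generating three-address code (respecting * over +/- precedence):
  Instruction 1: t1 = b * a
  Instruction 2: t2 = c + d
  Instruction 3: t3 = t2 + t1
Total instructions: 3

3


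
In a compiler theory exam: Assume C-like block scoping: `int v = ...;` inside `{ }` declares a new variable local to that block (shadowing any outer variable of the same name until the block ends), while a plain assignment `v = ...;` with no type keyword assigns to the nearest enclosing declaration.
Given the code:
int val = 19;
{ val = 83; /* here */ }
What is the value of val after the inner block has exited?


Analyzing scoping rules:
Outer scope: declares val = 19
Inner block: 'val = 83;' has no type keyword, so it is an assignment to the outer val (no shadowing)
The assignment changed the outer variable itself, so the new value persists after the block -> 83
Result: 83

83


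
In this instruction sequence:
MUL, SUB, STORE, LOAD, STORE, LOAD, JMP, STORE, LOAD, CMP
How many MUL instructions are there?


Scanning instruction sequence for MUL:
  Position 1: MUL <- MATCH
  Position 2: SUB
  Position 3: STORE
  Position 4: LOAD
  Position 5: STORE
  Position 6: LOAD
  Position 7: JMP
  Position 8: STORE
  Position 9: LOAD
  Position 10: CMP
Matches at positions: [1]
Total MUL count: 1

1


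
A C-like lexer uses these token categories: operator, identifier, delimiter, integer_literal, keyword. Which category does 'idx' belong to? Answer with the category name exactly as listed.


Token: 'idx'
Checking categories:
  identifier: YES
  integer_literal: no
  operator: no
  keyword: no
  delimiter: no
Category: identifier

identifier


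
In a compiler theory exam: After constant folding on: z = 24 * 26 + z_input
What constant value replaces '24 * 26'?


Identifying constant sub-expression:
  Original: z = 24 * 26 + z_input
  24 and 26 are both compile-time constants
  Evaluating: 24 * 26 = 624
  After folding: z = 624 + z_input

624


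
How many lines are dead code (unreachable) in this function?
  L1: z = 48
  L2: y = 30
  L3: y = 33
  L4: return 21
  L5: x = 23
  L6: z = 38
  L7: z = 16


Analyzing control flow:
  L1: reachable (before return)
  L2: reachable (before return)
  L3: reachable (before return)
  L4: reachable (return statement)
  L5: DEAD (after return at L4)
  L6: DEAD (after return at L4)
  L7: DEAD (after return at L4)
Return at L4, total lines = 7
Dead lines: L5 through L7
Count: 3

3


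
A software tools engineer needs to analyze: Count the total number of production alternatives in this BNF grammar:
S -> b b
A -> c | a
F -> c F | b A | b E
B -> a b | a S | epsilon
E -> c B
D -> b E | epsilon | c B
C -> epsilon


Counting alternatives per rule:
  S: 1 alternative(s)
  A: 2 alternative(s)
  F: 3 alternative(s)
  B: 3 alternative(s)
  E: 1 alternative(s)
  D: 3 alternative(s)
  C: 1 alternative(s)
Sum: 1 + 2 + 3 + 3 + 1 + 3 + 1 = 14

14


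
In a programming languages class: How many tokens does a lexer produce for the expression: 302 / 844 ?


Scanning '302 / 844'
Token 1: '302' -> integer_literal
Token 2: '/' -> operator
Token 3: '844' -> integer_literal
Total tokens: 3

3


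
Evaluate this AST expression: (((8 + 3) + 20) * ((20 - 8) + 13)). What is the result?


Expression: (((8 + 3) + 20) * ((20 - 8) + 13))
Evaluating step by step:
  8 + 3 = 11
  11 + 20 = 31
  20 - 8 = 12
  12 + 13 = 25
  31 * 25 = 775
Result: 775

775


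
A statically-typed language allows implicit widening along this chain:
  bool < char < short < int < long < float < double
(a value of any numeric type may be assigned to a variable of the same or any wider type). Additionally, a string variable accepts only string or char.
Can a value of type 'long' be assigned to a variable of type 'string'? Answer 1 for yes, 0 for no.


Target variable type: string
Source value type: long
Rule: string accepts only {string, char}
  source 'long' in {string, char}? No
Result: 0

0


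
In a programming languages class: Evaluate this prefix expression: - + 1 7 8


Parsing prefix expression: - + 1 7 8
Step 1: Innermost operation '+ 1 7'
  1 + 7 = 8
Step 2: Outer operation '- [8] 8'
  8 - 8 = 0

0


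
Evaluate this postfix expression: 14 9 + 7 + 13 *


Processing tokens left to right:
Push 14, Push 9
Pop 14 and 9, compute 14 + 9 = 23, push 23
Push 7
Pop 23 and 7, compute 23 + 7 = 30, push 30
Push 13
Pop 30 and 13, compute 30 * 13 = 390, push 390
Stack result: 390

390


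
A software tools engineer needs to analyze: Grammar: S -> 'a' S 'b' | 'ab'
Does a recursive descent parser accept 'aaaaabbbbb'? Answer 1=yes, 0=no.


Grammar accepts strings of the form a^n b^n (n >= 1)
Word: 'aaaaabbbbb'
Counting: 5 a's and 5 b's
Check: 5 == 5? Yes
Derivation (S -> aSb applied 4 time(s), then S -> ab): S => aSb => aaSbb => aaaSbbb => aaaaSbbbb => aaaaabbbbb
Accepted

1


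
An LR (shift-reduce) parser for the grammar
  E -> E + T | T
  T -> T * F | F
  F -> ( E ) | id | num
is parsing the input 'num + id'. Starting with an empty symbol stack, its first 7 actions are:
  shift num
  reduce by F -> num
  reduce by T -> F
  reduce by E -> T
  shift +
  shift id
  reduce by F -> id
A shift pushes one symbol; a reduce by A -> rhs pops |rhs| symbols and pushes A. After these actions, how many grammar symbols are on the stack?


Tracking the symbol stack through each action:
  Action 1: shift 'num' : push -> stack = [num] (size 1)
  Action 2: reduce by F -> num : pop 1, push F -> stack = [F] (size 1)
  Action 3: reduce by T -> F : pop 1, push T -> stack = [T] (size 1)
  Action 4: reduce by E -> T : pop 1, push E -> stack = [E] (size 1)
  Action 5: shift '+' : push -> stack = [E, +] (size 2)
  Action 6: shift 'id' : push -> stack = [E, +, id] (size 3)
  Action 7: reduce by F -> id : pop 1, push F -> stack = [E, +, F] (size 3)
Final stack size: 3

3
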